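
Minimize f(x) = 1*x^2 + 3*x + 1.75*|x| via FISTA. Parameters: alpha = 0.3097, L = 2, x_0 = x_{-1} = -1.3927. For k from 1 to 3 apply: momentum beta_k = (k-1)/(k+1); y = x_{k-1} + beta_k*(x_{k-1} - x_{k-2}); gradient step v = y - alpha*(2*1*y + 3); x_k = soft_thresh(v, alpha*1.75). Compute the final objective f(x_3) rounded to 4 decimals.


FISTA on f(x) = 1*x^2 + 3*x + 1.75*|x|
L = 2, alpha = 0.3097
Iteration 1: beta = 0.0, y = -1.3927 + 0.0*(-1.3927 + 1.3927) = -1.3927
  grad(y) = 0.2146, v = y - alpha*grad = -1.4592
  prox(v) = soft_thresh(-1.4592, 0.542) = -0.9172
Iteration 2: beta = 0.3333, y = -0.9172 + 0.3333*(-0.9172 + 1.3927) = -0.7587
  grad(y) = 1.4826, v = y - alpha*grad = -1.2179
  prox(v) = soft_thresh(-1.2179, 0.542) = -0.6759
Iteration 3: beta = 0.5, y = -0.6759 + 0.5*(-0.6759 + 0.9172) = -0.5552
  grad(y) = 1.8895, v = y - alpha*grad = -1.1404
  prox(v) = soft_thresh(-1.1404, 0.542) = -0.5984
f(x_3) = 1*(-0.5984)^2 + 3*(-0.5984) + 1.75*|-0.5984| = -0.3899


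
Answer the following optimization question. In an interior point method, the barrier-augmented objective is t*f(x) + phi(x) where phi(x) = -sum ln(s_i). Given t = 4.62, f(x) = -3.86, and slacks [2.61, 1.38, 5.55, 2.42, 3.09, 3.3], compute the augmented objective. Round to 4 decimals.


Step 1: Compute log-barrier.
ln values: [0.9594, 0.3221, 1.7138, 0.8838, 1.1282, 1.1939]
phi = -(0.9594 + 0.3221 + 1.7138 + 0.8838 + 1.1282 + 1.1939) = -6.2011
Step 2: Compute augmented objective.
t*f(x) = 4.62*-3.86 = -17.8332
Total = -17.8332 - 6.2011 = -24.0343


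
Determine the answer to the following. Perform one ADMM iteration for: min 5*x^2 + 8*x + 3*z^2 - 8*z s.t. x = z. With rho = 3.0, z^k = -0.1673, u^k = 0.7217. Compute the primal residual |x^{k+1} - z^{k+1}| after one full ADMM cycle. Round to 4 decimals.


ADMM iteration with rho = 3.0, z^k = -0.1673, u^k = 0.7217
Step 1: x-update.
Minimize 5*x^2 + 8*x + (3.0/2)*(x + 0.1673 + 0.7217)^2
FOC: (2*5 + 3.0)*x = -8 + 3.0*(-0.1673 - 0.7217)
x^{k+1} = -0.8205
Step 2: z-update.
Minimize 3*z^2 - 8*z + (3.0/2)*(-0.8205 - z + 0.7217)^2
FOC: (2*3 + 3.0)*z = 8 + 3.0*(-0.8205 + 0.7217)
z^{k+1} = 0.8559
Step 3: u-update.
u^{k+1} = 0.7217 - 0.8205 - 0.8559 = -0.9548
Step 4: Primal residual = |-0.8205 - 0.8559| = 1.6765


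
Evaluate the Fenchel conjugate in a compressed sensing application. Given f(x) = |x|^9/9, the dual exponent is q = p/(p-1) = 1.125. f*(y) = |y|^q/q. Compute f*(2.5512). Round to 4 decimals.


The conjugate exponent q satisfies 1/p + 1/q = 1.
p = 9, so q = 9/(9 - 1) = 1.125
|y|^q = 2.5512^1.125 = 2.8681
f*(2.5512) = 2.8681 / 1.125 = 2.5494


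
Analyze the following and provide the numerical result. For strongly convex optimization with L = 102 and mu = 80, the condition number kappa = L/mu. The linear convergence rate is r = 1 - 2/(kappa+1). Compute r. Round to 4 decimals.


Step 1: Compute the condition number.
kappa = L/mu = 102/80 = 1.275
Step 2: Compute the convergence rate.
r = 1 - 2/(kappa + 1) = 1 - 2*mu/(L + mu) = (L - mu)/(L + mu) = 22/182 = 0.1209


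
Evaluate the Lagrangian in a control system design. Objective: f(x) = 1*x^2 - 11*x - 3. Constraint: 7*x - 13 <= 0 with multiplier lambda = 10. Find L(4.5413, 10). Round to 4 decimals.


Step 1: Evaluate f(x).
f(4.5413) = 1*4.5413^2 - 11*4.5413 - 3 = -32.3309
Step 2: Evaluate g(x).
g(4.5413) = 7*4.5413 - 13 = 18.7891
Step 3: Compute Lagrangian.
L = -32.3309 + 10*18.7891 = 155.5601


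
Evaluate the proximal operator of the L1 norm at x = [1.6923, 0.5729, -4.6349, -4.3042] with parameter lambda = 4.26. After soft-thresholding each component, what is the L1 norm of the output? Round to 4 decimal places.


Soft-thresholding with lambda = 4.26:
prox(1.6923) = sign(1.6923)*max(|1.6923| - 4.26, 0) = 0.0
prox(0.5729) = sign(0.5729)*max(|0.5729| - 4.26, 0) = 0.0
prox(-4.6349) = sign(-4.6349)*max(|-4.6349| - 4.26, 0) = -0.3749
prox(-4.3042) = sign(-4.3042)*max(|-4.3042| - 4.26, 0) = -0.0442
prox(x) = [0.0, 0.0, -0.3749, -0.0442]
||prox(x)||_1 = 0.0 + 0.0 + 0.3749 + 0.0442 = 0.4191


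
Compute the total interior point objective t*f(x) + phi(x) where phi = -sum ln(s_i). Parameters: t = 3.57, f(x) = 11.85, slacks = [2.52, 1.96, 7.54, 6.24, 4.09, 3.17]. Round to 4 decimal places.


Step 1: Compute log-barrier.
ln values: [0.9243, 0.6729, 2.0202, 1.831, 1.4085, 1.1537]
phi = -(0.9243 + 0.6729 + 2.0202 + 1.831 + 1.4085 + 1.1537) = -8.0107
Step 2: Compute augmented objective.
t*f(x) = 3.57*11.85 = 42.3045
Total = 42.3045 - 8.0107 = 34.2938


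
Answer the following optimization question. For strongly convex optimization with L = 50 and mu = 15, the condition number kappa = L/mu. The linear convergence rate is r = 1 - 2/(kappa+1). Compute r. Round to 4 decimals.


Step 1: Compute the condition number.
kappa = L/mu = 50/15 = 3.3333
Step 2: Compute the convergence rate.
r = 1 - 2/(kappa + 1) = 1 - 2*mu/(L + mu) = (L - mu)/(L + mu) = 35/65 = 0.5385


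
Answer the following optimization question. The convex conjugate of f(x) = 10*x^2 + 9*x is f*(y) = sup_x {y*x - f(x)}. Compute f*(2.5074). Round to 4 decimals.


f*(y) = sup_x {y*x - a*x^2 - b*x} = sup_x {(y-b)*x - a*x^2}
FOC: (y - b) - 2a*x = 0 => x* = (y - b)/(2a)
x* = (2.5074 - 9)/(2*10) = -0.3246
f*(2.5074) = (y-b)^2/(4a) = (2.5074 - 9)^2/(4*10)
= 42.1539/40 = 1.0538


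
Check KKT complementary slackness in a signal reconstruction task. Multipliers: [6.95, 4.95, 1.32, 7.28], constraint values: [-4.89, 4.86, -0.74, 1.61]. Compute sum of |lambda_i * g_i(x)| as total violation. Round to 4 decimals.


KKT complementary slackness check:
lambda_1 * g_1 = 6.95 * -4.89 = -33.9855
lambda_2 * g_2 = 4.95 * 4.86 = 24.057
lambda_3 * g_3 = 1.32 * -0.74 = -0.9768
lambda_4 * g_4 = 7.28 * 1.61 = 11.7208
Total violation = 33.9855 + 24.057 + 0.9768 + 11.7208 = 70.7401


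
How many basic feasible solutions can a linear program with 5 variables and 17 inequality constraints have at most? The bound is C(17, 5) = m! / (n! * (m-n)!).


Each vertex corresponds to some choice of n active constraints out of m, so the number of vertices is at most C(m, n) = m! / (n!(m-n)!).
m = 17, n = 5
Numerator: 17 * 16 * 15 * 14 * 13
Denominator: 5! = 120
C(17, 5) = 6188


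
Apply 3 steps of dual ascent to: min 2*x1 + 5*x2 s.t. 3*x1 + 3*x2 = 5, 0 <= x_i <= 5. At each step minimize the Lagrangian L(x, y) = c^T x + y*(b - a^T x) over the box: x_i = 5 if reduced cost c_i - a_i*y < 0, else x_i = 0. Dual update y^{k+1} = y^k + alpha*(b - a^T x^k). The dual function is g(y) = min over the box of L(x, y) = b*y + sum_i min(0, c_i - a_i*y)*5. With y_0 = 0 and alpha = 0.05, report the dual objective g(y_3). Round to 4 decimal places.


Dual ascent for LP: min 2*x1 + 5*x2, 3*x1 + 3*x2 = 5, 0 <= x_i <= 5
Step 1: y^k = 0.0, reduced costs: (2.0, 5.0)
  x^k = (0.0, 0.0), subgradient = b - a^T x = 5.0
  y^{k+1} = 0.0 + 0.05*5.0 = 0.25
Step 2: y^k = 0.25, reduced costs: (1.25, 4.25)
  x^k = (0.0, 0.0), subgradient = b - a^T x = 5.0
  y^{k+1} = 0.25 + 0.05*5.0 = 0.5
Step 3: y^k = 0.5, reduced costs: (0.5, 3.5)
  x^k = (0.0, 0.0), subgradient = b - a^T x = 5.0
  y^{k+1} = 0.5 + 0.05*5.0 = 0.75
Dual objective at y_3 = 0.75: reduced costs (-0.25, 2.75), box minimizer x = (5.0, 0.0)
g(y_3) = b*y + (c1 - a1*y)*x1 + (c2 - a2*y)*x2 = 5*0.75 + (-0.25)*5.0 + 2.75*0.0 = 3.75 - 1.25 + 0.0 = 2.5


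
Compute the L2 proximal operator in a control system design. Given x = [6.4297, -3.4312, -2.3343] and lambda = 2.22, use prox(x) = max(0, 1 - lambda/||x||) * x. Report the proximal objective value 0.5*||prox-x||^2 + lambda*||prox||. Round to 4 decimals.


Step 1: Compute ||x||.
||x|| = 7.6527
Step 2: Compute scaling factor.
scale = max(0, 1 - 2.22/7.6527) = 0.7099
Step 3: prox(x) = [4.5645, -2.4358, -1.6571]
||prox(x)|| = 5.4327
Step 4: Proximal objective.
0.5*||prox-x||^2 = 2.4642
lambda*||prox|| = 12.0606
Total = 14.5247


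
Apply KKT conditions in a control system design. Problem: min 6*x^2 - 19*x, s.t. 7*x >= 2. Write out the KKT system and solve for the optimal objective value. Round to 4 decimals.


Step 1: Try lambda = 0 (constraint inactive).
Stationarity: 2*6*x - 19 = 0
x* = 19/(2*6) = 19/12 = 1.5833 (rounded; the exact value 19/12 is used below)
Check constraint: 7*1.5833 = 11.0831 >= 2 -- satisfied.
Step 2: Compute optimal value.
f(x*) = 6*(19/12)^2 - 19*(19/12) = -15.0417


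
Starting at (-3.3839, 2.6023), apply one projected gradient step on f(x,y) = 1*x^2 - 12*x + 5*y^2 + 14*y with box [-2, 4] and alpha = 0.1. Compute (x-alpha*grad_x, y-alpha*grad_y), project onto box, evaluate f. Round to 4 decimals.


Step 1: Compute gradient at (-3.3839, 2.6023).
grad_x = 2*1*-3.3839 - 12 = -18.7678
grad_y = 2*5*2.6023 + 14 = 40.023
Step 2: Gradient step.
x_raw = -3.3839 - 0.1*-18.7678 = -1.5071
y_raw = 2.6023 - 0.1*40.023 = -1.4
Step 3: Project onto [-2, 4].
x_proj = clip(-1.5071) = -1.5071
y_proj = clip(-1.4) = -1.4
Step 4: Evaluate f.
f(-1.5071, -1.4) = 10.5569


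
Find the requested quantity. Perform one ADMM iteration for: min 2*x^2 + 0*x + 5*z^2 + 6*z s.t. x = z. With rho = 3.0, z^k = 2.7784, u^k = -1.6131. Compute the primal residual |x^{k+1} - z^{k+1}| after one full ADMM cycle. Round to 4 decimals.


ADMM iteration with rho = 3.0, z^k = 2.7784, u^k = -1.6131
Step 1: x-update.
Minimize 2*x^2 + 0*x + (3.0/2)*(x - 2.7784 - 1.6131)^2
FOC: (2*2 + 3.0)*x = 0 + 3.0*(2.7784 + 1.6131)
x^{k+1} = 1.8821
Step 2: z-update.
Minimize 5*z^2 + 6*z + (3.0/2)*(1.8821 - z - 1.6131)^2
FOC: (2*5 + 3.0)*z = -6 + 3.0*(1.8821 - 1.6131)
z^{k+1} = -0.3995
Step 3: u-update.
u^{k+1} = -1.6131 + 1.8821 + 0.3995 = 0.6684
Step 4: Primal residual = |1.8821 + 0.3995| = 2.2815


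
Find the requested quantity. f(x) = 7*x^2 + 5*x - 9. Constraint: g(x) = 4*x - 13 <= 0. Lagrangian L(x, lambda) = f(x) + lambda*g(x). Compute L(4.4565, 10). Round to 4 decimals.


Step 1: Evaluate f(x).
f(4.4565) = 7*4.4565^2 + 5*4.4565 - 9 = 152.3052
Step 2: Evaluate g(x).
g(4.4565) = 4*4.4565 - 13 = 4.826
Step 3: Compute Lagrangian.
L = 152.3052 + 10*4.826 = 200.5652


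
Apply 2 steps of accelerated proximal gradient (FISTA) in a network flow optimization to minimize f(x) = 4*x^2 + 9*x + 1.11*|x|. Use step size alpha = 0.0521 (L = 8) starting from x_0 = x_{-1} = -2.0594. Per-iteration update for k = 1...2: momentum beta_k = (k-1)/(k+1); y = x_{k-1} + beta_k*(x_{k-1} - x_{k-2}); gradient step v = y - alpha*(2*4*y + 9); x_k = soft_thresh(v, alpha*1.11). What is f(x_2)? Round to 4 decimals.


FISTA on f(x) = 4*x^2 + 9*x + 1.11*|x|
L = 8, alpha = 0.0521
Iteration 1: beta = 0.0, y = -2.0594 + 0.0*(-2.0594 + 2.0594) = -2.0594
  grad(y) = -7.4752, v = y - alpha*grad = -1.6699
  prox(v) = soft_thresh(-1.6699, 0.0578) = -1.6121
Iteration 2: beta = 0.3333, y = -1.6121 + 0.3333*(-1.6121 + 2.0594) = -1.463
  grad(y) = -2.7041, v = y - alpha*grad = -1.3221
  prox(v) = soft_thresh(-1.3221, 0.0578) = -1.2643
f(x_2) = 4*(-1.2643)^2 + 9*(-1.2643) + 1.11*|-1.2643| = -3.5815


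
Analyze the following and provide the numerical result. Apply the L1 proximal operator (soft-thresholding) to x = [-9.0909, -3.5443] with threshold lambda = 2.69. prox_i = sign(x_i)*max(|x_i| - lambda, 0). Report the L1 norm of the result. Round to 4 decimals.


Soft-thresholding with lambda = 2.69:
prox(-9.0909) = sign(-9.0909)*max(|-9.0909| - 2.69, 0) = -6.4009
prox(-3.5443) = sign(-3.5443)*max(|-3.5443| - 2.69, 0) = -0.8543
prox(x) = [-6.4009, -0.8543]
||prox(x)||_1 = 6.4009 + 0.8543 = 7.2552


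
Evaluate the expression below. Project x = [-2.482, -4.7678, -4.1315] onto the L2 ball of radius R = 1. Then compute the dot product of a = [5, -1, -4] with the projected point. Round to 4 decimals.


Step 1: Compute ||x|| (intermediates to 6 decimals).
||x|| = sqrt((-2.482)^2 + (-4.7678)^2 + (-4.1315)^2) = 6.779494
Step 2: Project.
Since ||x|| > R, scale = R/||x|| = 1/6.779494 = 0.147504, proj(x) = scale * x
proj(x) = [-0.366105, -0.70327, -0.609413]
Step 3: Dot product.
a^T * proj(x) = 5*(-0.366105) - 1*(-0.70327) - 4*(-0.609413) = 1.3104


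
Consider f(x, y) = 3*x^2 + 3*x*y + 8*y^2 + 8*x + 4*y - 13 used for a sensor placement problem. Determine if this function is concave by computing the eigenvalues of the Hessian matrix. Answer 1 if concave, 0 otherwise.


The Hessian of f(x,y) = 3*x^2 + 3*x*y + 8*y^2 + 8*x + 4*y - 13 is:
H = [[6, 3], [3, 16]]
Trace = 6 + 16 = 22
Determinant = 6*16 - (3)^2 = 87
Discriminant = (22)^2 - 4*87 = 136.0
Eigenvalues: lambda_1 = 5.169, lambda_2 = 16.831
The function is not concave.

0


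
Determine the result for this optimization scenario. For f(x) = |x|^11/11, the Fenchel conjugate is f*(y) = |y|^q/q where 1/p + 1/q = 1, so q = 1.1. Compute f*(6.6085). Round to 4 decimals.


The conjugate exponent q satisfies 1/p + 1/q = 1.
p = 11, so q = 11/(11 - 1) = 1.1
|y|^q = 6.6085^1.1 = 7.982
f*(6.6085) = 7.982 / 1.1 = 7.2564


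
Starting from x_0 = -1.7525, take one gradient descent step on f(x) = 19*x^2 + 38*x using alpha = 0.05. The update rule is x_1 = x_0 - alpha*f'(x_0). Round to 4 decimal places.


We compute the gradient at x_0 and apply the update.
f'(x) = 38*x + 38
f'(-1.7525) = 38*-1.7525 + 38 = -28.595
x_1 = -1.7525 - 0.05*-28.595 = -0.3228


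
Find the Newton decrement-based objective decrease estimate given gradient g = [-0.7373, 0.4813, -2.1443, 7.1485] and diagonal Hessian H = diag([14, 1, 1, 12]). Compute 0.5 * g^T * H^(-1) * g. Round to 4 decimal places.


Step 1: H is diagonal, so H^(-1) * g = [-0.0527, 0.4813, -2.1443, 0.5957].
Step 2: g^T H^(-1) g = sum_i g_i^2 / H_ii
  = (-0.7373)^2/14 + (0.4813)^2/1 + (-2.1443)^2/1 + (7.1485)^2/12
  = 0.0388 + 0.2316 + 4.598 + 4.2584 = 9.1269
Step 3: Objective decrease = 0.5 * g^T H^(-1) g = 4.5635


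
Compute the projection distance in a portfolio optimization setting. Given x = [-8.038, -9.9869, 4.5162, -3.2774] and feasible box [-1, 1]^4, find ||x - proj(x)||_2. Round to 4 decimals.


Project each component onto [-1, 1].
clip(-8.038) = -1.0, clip(-9.9869) = -1.0, clip(4.5162) = 1.0, clip(-3.2774) = -1.0
Projection = [-1.0, -1.0, 1.0, -1.0]
Squared diffs: [49.5334, 80.7644, 12.3637, 5.1866]
Distance = sqrt(147.8481) = 12.1593


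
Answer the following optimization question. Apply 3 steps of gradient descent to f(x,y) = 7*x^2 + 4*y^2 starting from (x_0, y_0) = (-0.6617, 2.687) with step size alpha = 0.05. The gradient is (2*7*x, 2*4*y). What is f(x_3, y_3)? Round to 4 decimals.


Gradient descent on f(x,y) = 7*x^2 + 4*y^2.
Starting point: (-0.6617, 2.687), alpha = 0.05
Step 1: grad_x = 2*7*-0.6617 = -9.2638, grad_y = 2*4*2.687 = 21.496
  x_1 = -0.6617 - 0.05*-9.2638 = -0.1985
  y_1 = 2.687 - 0.05*21.496 = 1.6122
Step 2: grad_x = 2*7*-0.1985 = -2.7791, grad_y = 2*4*1.6122 = 12.8976
  x_2 = -0.1985 - 0.05*-2.7791 = -0.0596
  y_2 = 1.6122 - 0.05*12.8976 = 0.9673
Step 3: grad_x = 2*7*-0.0596 = -0.8337, grad_y = 2*4*0.9673 = 7.7386
  x_3 = -0.0596 - 0.05*-0.8337 = -0.0179
  y_3 = 0.9673 - 0.05*7.7386 = 0.5804
f(-0.0179, 0.5804) = 7*(-0.0179)^2 + 4*0.5804^2 = 1.3497


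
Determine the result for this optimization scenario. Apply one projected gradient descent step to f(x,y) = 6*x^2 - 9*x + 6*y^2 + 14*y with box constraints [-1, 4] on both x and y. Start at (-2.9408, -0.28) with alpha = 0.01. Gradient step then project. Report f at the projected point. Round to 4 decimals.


Step 1: Compute gradient at (-2.9408, -0.28).
grad_x = 2*6*-2.9408 - 9 = -44.2896
grad_y = 2*6*-0.28 + 14 = 10.64
Step 2: Gradient step.
x_raw = -2.9408 - 0.01*-44.2896 = -2.4979
y_raw = -0.28 - 0.01*10.64 = -0.3864
Step 3: Project onto [-1, 4].
x_proj = clip(-2.4979) = -1.0
y_proj = clip(-0.3864) = -0.3864
Step 4: Evaluate f.
f(-1.0, -0.3864) = 10.4862


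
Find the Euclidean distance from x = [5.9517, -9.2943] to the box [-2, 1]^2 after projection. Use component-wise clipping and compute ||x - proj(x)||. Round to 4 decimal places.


Project each component onto [-2, 1].
clip(5.9517) = 1.0, clip(-9.2943) = -2.0
Projection = [1.0, -2.0]
Squared diffs: [24.5193, 53.2068]
Distance = sqrt(77.7261) = 8.8162


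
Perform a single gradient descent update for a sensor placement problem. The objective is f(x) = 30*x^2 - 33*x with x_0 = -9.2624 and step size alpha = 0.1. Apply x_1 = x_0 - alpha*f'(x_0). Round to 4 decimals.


We compute the gradient at x_0 and apply the update.
f'(x) = 60*x - 33
f'(-9.2624) = 60*-9.2624 - 33 = -588.744
x_1 = -9.2624 - 0.1*-588.744 = 49.612


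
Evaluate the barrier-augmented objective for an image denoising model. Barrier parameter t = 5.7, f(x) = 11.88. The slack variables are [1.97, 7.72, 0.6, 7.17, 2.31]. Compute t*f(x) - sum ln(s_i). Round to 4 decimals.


Step 1: Compute log-barrier.
ln values: [0.678, 2.0438, -0.5108, 1.9699, 0.8372]
phi = -(0.678 + 2.0438 - 0.5108 + 1.9699 + 0.8372) = -5.0182
Step 2: Compute augmented objective.
t*f(x) = 5.7*11.88 = 67.716
Total = 67.716 - 5.0182 = 62.6978


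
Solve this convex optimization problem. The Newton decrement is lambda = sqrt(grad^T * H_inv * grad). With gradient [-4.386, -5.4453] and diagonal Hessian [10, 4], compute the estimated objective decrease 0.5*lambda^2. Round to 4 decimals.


Step 1: H is diagonal, so H^(-1) * g = [-0.4386, -1.3613].
Step 2: g^T H^(-1) g = sum_i g_i^2 / H_ii
  = (-4.386)^2/10 + (-5.4453)^2/4
  = 1.9237 + 7.4128 = 9.3365
Step 3: Objective decrease = 0.5 * g^T H^(-1) g = 4.6683


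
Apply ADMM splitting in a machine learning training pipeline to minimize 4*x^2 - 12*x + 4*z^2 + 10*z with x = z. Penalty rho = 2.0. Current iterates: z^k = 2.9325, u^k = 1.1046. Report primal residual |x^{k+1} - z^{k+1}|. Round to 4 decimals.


ADMM iteration with rho = 2.0, z^k = 2.9325, u^k = 1.1046
Step 1: x-update.
Minimize 4*x^2 - 12*x + (2.0/2)*(x - 2.9325 + 1.1046)^2
FOC: (2*4 + 2.0)*x = 12 + 2.0*(2.9325 - 1.1046)
x^{k+1} = 1.5656
Step 2: z-update.
Minimize 4*z^2 + 10*z + (2.0/2)*(1.5656 - z + 1.1046)^2
FOC: (2*4 + 2.0)*z = -10 + 2.0*(1.5656 + 1.1046)
z^{k+1} = -0.466
Step 3: u-update.
u^{k+1} = 1.1046 + 1.5656 + 0.466 = 3.1361
Step 4: Primal residual = |1.5656 + 0.466| = 2.0315


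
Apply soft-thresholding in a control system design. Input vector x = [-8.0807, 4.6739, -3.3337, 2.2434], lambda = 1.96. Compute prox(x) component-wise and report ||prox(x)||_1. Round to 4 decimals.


Soft-thresholding with lambda = 1.96:
prox(-8.0807) = sign(-8.0807)*max(|-8.0807| - 1.96, 0) = -6.1207
prox(4.6739) = sign(4.6739)*max(|4.6739| - 1.96, 0) = 2.7139
prox(-3.3337) = sign(-3.3337)*max(|-3.3337| - 1.96, 0) = -1.3737
prox(2.2434) = sign(2.2434)*max(|2.2434| - 1.96, 0) = 0.2834
prox(x) = [-6.1207, 2.7139, -1.3737, 0.2834]
||prox(x)||_1 = 6.1207 + 2.7139 + 1.3737 + 0.2834 = 10.4917


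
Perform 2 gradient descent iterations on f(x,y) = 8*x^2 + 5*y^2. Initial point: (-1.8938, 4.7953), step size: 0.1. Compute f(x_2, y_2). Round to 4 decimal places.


Gradient descent on f(x,y) = 8*x^2 + 5*y^2.
Starting point: (-1.8938, 4.7953), alpha = 0.1
Step 1: grad_x = 2*8*-1.8938 = -30.3008, grad_y = 2*5*4.7953 = 47.953
  x_1 = -1.8938 - 0.1*-30.3008 = 1.1363
  y_1 = 4.7953 - 0.1*47.953 = 0.0
Step 2: grad_x = 2*8*1.1363 = 18.1805, grad_y = 2*5*0.0 = 0.0
  x_2 = 1.1363 - 0.1*18.1805 = -0.6818
  y_2 = 0.0 - 0.1*0.0 = 0.0
f(-0.6818, 0.0) = 8*(-0.6818)^2 + 5*0.0^2 = 3.7185


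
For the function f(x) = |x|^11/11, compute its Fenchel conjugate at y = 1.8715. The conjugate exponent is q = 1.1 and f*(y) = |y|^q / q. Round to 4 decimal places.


The conjugate exponent q satisfies 1/p + 1/q = 1.
p = 11, so q = 11/(11 - 1) = 1.1
|y|^q = 1.8715^1.1 = 1.9925
f*(1.8715) = 1.9925 / 1.1 = 1.8114


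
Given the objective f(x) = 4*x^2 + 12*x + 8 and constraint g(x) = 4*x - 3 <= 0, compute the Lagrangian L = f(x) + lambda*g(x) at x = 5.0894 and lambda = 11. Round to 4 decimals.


Step 1: Evaluate f(x).
f(5.0894) = 4*5.0894^2 + 12*5.0894 + 8 = 172.6808
Step 2: Evaluate g(x).
g(5.0894) = 4*5.0894 - 3 = 17.3576
Step 3: Compute Lagrangian.
L = 172.6808 + 11*17.3576 = 363.6144


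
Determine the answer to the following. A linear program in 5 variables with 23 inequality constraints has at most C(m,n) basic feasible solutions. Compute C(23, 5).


Each vertex corresponds to some choice of n active constraints out of m, so the number of vertices is at most C(m, n) = m! / (n!(m-n)!).
m = 23, n = 5
Numerator: 23 * 22 * 21 * 20 * 19
Denominator: 5! = 120
C(23, 5) = 33649


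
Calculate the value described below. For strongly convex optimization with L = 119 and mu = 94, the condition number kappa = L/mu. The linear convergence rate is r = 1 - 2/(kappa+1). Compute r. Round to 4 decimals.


Step 1: Compute the condition number.
kappa = L/mu = 119/94 = 1.266
Step 2: Compute the convergence rate.
r = 1 - 2/(kappa + 1) = 1 - 2*mu/(L + mu) = (L - mu)/(L + mu) = 25/213 = 0.1174


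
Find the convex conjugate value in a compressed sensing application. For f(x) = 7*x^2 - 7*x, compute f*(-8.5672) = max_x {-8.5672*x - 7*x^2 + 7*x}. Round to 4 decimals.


f*(y) = sup_x {y*x - a*x^2 - b*x} = sup_x {(y-b)*x - a*x^2}
FOC: (y - b) - 2a*x = 0 => x* = (y - b)/(2a)
x* = (-8.5672 + 7)/(2*7) = -0.1119
f*(-8.5672) = (y-b)^2/(4a) = (-8.5672 + 7)^2/(4*7)
= 2.4561/28 = 0.0877


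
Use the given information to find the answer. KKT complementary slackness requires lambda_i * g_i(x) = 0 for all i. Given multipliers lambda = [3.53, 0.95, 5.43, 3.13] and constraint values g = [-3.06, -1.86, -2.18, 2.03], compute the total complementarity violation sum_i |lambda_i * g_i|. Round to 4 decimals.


KKT complementary slackness check:
lambda_1 * g_1 = 3.53 * -3.06 = -10.8018
lambda_2 * g_2 = 0.95 * -1.86 = -1.767
lambda_3 * g_3 = 5.43 * -2.18 = -11.8374
lambda_4 * g_4 = 3.13 * 2.03 = 6.3539
Total violation = 10.8018 + 1.767 + 11.8374 + 6.3539 = 30.7601


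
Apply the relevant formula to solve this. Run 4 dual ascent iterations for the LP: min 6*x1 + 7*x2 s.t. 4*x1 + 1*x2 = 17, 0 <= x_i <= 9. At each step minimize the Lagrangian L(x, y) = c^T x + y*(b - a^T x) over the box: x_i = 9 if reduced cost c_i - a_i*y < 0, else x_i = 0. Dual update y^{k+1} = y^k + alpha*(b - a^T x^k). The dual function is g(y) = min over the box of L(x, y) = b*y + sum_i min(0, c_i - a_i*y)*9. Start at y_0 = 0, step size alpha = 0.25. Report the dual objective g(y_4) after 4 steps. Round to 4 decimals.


Dual ascent for LP: min 6*x1 + 7*x2, 4*x1 + 1*x2 = 17, 0 <= x_i <= 9
Step 1: y^k = 0.0, reduced costs: (6.0, 7.0)
  x^k = (0.0, 0.0), subgradient = b - a^T x = 17.0
  y^{k+1} = 0.0 + 0.25*17.0 = 4.25
Step 2: y^k = 4.25, reduced costs: (-11.0, 2.75)
  x^k = (9.0, 0.0), subgradient = b - a^T x = -19.0
  y^{k+1} = 4.25 + 0.25*-19.0 = -0.5
Step 3: y^k = -0.5, reduced costs: (8.0, 7.5)
  x^k = (0.0, 0.0), subgradient = b - a^T x = 17.0
  y^{k+1} = -0.5 + 0.25*17.0 = 3.75
Step 4: y^k = 3.75, reduced costs: (-9.0, 3.25)
  x^k = (9.0, 0.0), subgradient = b - a^T x = -19.0
  y^{k+1} = 3.75 + 0.25*-19.0 = -1.0
Dual objective at y_4 = -1.0: reduced costs (10.0, 8.0), box minimizer x = (0.0, 0.0)
g(y_4) = b*y + (c1 - a1*y)*x1 + (c2 - a2*y)*x2 = 17*(-1.0) + 10.0*0.0 + 8.0*0.0 = -17.0 + 0.0 + 0.0 = -17.0


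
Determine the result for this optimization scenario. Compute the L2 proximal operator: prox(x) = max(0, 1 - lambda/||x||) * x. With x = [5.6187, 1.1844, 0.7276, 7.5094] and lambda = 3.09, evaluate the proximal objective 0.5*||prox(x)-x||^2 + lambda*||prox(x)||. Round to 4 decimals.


Step 1: Compute ||x||.
||x|| = 9.4812
Step 2: Compute scaling factor.
scale = max(0, 1 - 3.09/9.4812) = 0.6741
Step 3: prox(x) = [3.7875, 0.7984, 0.4905, 5.062]
||prox(x)|| = 6.3912
Step 4: Proximal objective.
0.5*||prox-x||^2 = 4.7741
lambda*||prox|| = 19.7488
Total = 24.5228


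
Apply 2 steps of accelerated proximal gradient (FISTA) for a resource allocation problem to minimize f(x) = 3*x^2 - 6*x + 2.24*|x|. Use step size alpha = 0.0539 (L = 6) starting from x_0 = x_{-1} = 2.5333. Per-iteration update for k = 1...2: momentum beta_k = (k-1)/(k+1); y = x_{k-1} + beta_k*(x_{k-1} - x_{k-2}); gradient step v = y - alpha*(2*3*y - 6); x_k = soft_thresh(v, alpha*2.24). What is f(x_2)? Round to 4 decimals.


FISTA on f(x) = 3*x^2 - 6*x + 2.24*|x|
L = 6, alpha = 0.0539
Iteration 1: beta = 0.0, y = 2.5333 + 0.0*(2.5333 - 2.5333) = 2.5333
  grad(y) = 9.1998, v = y - alpha*grad = 2.0374
  prox(v) = soft_thresh(2.0374, 0.1207) = 1.9167
Iteration 2: beta = 0.3333, y = 1.9167 + 0.3333*(1.9167 - 2.5333) = 1.7112
  grad(y) = 4.267, v = y - alpha*grad = 1.4812
  prox(v) = soft_thresh(1.4812, 0.1207) = 1.3604
f(x_2) = 3*1.3604^2 - 6*1.3604 + 2.24*|1.3604| = 0.4371


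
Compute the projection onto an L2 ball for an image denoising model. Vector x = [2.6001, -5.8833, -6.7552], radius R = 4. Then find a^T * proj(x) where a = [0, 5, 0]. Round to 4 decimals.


Step 1: Compute ||x|| (intermediates to 6 decimals).
||x|| = sqrt(2.6001^2 + (-5.8833)^2 + (-6.7552)^2) = 9.327726
Step 2: Project.
Since ||x|| > R, scale = R/||x|| = 4/9.327726 = 0.428829, proj(x) = scale * x
proj(x) = [1.114998, -2.52293, -2.896826]
Step 3: Dot product.
a^T * proj(x) = 0*1.114998 + 5*(-2.52293) + 0*(-2.896826) = -12.6147


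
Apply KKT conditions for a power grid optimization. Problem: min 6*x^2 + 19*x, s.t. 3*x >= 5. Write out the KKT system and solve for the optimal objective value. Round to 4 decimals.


Step 1: Try lambda = 0 (constraint inactive).
x_unc = -19/(2*6) = -1.5833
Check: 3*-1.5833 = -4.7499 < 5 -- violated!
Step 2: Constraint must be active: 3*x = 5
x* = 5/3 = 1.6667 (rounded; the exact value 5/3 is used below)
lambda = (2*6*(5/3) + 19)/3 = 13.0
Step 3: Compute optimal value.
f(x*) = 6*(5/3)^2 + 19*(5/3) = 48.3333


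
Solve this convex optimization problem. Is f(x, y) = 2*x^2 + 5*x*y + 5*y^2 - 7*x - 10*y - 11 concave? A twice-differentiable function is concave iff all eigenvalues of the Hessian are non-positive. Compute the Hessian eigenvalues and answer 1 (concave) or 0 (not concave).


The Hessian of f(x,y) = 2*x^2 + 5*x*y + 5*y^2 - 7*x - 10*y - 11 is:
H = [[4, 5], [5, 10]]
Trace = 4 + 10 = 14
Determinant = 4*10 - (5)^2 = 15
Discriminant = (14)^2 - 4*15 = 136.0
Eigenvalues: lambda_1 = 1.169, lambda_2 = 12.831
The function is not concave.

0


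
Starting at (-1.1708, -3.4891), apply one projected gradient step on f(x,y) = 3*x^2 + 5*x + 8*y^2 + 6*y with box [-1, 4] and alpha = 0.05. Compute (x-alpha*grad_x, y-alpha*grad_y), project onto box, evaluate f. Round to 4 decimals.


Step 1: Compute gradient at (-1.1708, -3.4891).
grad_x = 2*3*-1.1708 + 5 = -2.0248
grad_y = 2*8*-3.4891 + 6 = -49.8256
Step 2: Gradient step.
x_raw = -1.1708 - 0.05*-2.0248 = -1.0696
y_raw = -3.4891 - 0.05*-49.8256 = -0.9978
Step 3: Project onto [-1, 4].
x_proj = clip(-1.0696) = -1.0
y_proj = clip(-0.9978) = -0.9978
Step 4: Evaluate f.
f(-1.0, -0.9978) = -0.0218


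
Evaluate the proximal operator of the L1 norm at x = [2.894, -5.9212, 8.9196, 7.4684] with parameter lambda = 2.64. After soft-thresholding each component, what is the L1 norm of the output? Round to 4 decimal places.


Soft-thresholding with lambda = 2.64:
prox(2.894) = sign(2.894)*max(|2.894| - 2.64, 0) = 0.254
prox(-5.9212) = sign(-5.9212)*max(|-5.9212| - 2.64, 0) = -3.2812
prox(8.9196) = sign(8.9196)*max(|8.9196| - 2.64, 0) = 6.2796
prox(7.4684) = sign(7.4684)*max(|7.4684| - 2.64, 0) = 4.8284
prox(x) = [0.254, -3.2812, 6.2796, 4.8284]
||prox(x)||_1 = 0.254 + 3.2812 + 6.2796 + 4.8284 = 14.6432


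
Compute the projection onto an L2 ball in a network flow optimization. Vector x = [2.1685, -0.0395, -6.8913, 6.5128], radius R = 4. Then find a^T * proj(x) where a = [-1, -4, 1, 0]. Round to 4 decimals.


Step 1: Compute ||x|| (intermediates to 6 decimals).
||x|| = sqrt(2.1685^2 + (-0.0395)^2 + (-6.8913)^2 + 6.5128^2) = 9.726795
Step 2: Project.
Since ||x|| > R, scale = R/||x|| = 4/9.726795 = 0.411235, proj(x) = scale * x
proj(x) = [0.891763, -0.016244, -2.833944, 2.678291]
Step 3: Dot product.
a^T * proj(x) = -1*0.891763 - 4*(-0.016244) + 1*(-2.833944) + 0*2.678291 = -3.6607


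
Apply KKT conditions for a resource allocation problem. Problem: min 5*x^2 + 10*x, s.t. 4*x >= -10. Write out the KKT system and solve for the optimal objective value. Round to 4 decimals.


Step 1: Try lambda = 0 (constraint inactive).
Stationarity: 2*5*x + 10 = 0
x* = -10/(2*5) = -1.0
Check constraint: 4*-1.0 = -4.0 >= -10 -- satisfied.
Step 2: Compute optimal value.
f(x*) = 5*(-1.0)^2 + 10*(-1.0) = -5.0


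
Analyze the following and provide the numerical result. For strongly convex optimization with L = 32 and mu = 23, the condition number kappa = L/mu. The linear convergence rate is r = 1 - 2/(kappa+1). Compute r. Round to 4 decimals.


Step 1: Compute the condition number.
kappa = L/mu = 32/23 = 1.3913
Step 2: Compute the convergence rate.
r = 1 - 2/(kappa + 1) = 1 - 2*mu/(L + mu) = (L - mu)/(L + mu) = 9/55 = 0.1636


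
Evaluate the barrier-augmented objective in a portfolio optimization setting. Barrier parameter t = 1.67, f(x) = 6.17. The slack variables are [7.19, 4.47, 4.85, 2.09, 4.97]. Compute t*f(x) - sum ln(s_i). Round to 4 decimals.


Step 1: Compute log-barrier.
ln values: [1.9727, 1.4974, 1.579, 0.7372, 1.6034]
phi = -(1.9727 + 1.4974 + 1.579 + 0.7372 + 1.6034) = -7.3896
Step 2: Compute augmented objective.
t*f(x) = 1.67*6.17 = 10.3039
Total = 10.3039 - 7.3896 = 2.9143


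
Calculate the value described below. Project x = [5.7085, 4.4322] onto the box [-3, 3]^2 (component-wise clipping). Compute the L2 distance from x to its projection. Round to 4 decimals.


Project each component onto [-3, 3].
clip(5.7085) = 3.0, clip(4.4322) = 3.0
Projection = [3.0, 3.0]
Squared diffs: [7.336, 2.0512]
Distance = sqrt(9.3872) = 3.0638


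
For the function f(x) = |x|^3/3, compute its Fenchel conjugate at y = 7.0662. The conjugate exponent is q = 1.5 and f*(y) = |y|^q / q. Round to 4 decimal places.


The conjugate exponent q satisfies 1/p + 1/q = 1.
p = 3, so q = 3/(3 - 1) = 1.5
|y|^q = 7.0662^1.5 = 18.7836
f*(7.0662) = 18.7836 / 1.5 = 12.5224


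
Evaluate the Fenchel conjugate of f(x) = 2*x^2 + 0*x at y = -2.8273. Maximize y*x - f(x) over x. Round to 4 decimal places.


f*(y) = sup_x {y*x - a*x^2 - b*x} = sup_x {(y-b)*x - a*x^2}
FOC: (y - b) - 2a*x = 0 => x* = (y - b)/(2a)
x* = (-2.8273 - 0)/(2*2) = -0.7068
f*(-2.8273) = (y-b)^2/(4a) = (-2.8273 - 0)^2/(4*2)
= 7.9936/8 = 0.9992


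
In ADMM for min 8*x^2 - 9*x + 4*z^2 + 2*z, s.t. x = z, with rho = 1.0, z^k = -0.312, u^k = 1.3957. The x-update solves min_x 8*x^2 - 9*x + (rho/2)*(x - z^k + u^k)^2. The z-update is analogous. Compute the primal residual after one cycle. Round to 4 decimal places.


ADMM iteration with rho = 1.0, z^k = -0.312, u^k = 1.3957
Step 1: x-update.
Minimize 8*x^2 - 9*x + (1.0/2)*(x + 0.312 + 1.3957)^2
FOC: (2*8 + 1.0)*x = 9 + 1.0*(-0.312 - 1.3957)
x^{k+1} = 0.429
Step 2: z-update.
Minimize 4*z^2 + 2*z + (1.0/2)*(0.429 - z + 1.3957)^2
FOC: (2*4 + 1.0)*z = -2 + 1.0*(0.429 + 1.3957)
z^{k+1} = -0.0195
Step 3: u-update.
u^{k+1} = 1.3957 + 0.429 + 0.0195 = 1.8441
Step 4: Primal residual = |0.429 + 0.0195| = 0.4484


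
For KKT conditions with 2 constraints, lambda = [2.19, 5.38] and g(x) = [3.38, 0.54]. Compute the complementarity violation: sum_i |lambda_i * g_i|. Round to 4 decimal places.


KKT complementary slackness check:
lambda_1 * g_1 = 2.19 * 3.38 = 7.4022
lambda_2 * g_2 = 5.38 * 0.54 = 2.9052
Total violation = 7.4022 + 2.9052 = 10.3074


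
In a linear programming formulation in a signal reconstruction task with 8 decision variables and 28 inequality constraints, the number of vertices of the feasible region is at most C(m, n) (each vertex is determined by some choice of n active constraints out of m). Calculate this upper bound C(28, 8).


Each vertex corresponds to some choice of n active constraints out of m, so the number of vertices is at most C(m, n) = m! / (n!(m-n)!).
m = 28, n = 8
Numerator: 28 * 27 * 26 * 25 * 24 * 23 * 22 * 21
Denominator: 8! = 40320
C(28, 8) = 3108105


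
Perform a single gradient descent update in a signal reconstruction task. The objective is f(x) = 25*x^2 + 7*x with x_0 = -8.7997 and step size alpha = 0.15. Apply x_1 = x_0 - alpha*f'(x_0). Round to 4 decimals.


We compute the gradient at x_0 and apply the update.
f'(x) = 50*x + 7
f'(-8.7997) = 50*-8.7997 + 7 = -432.985
x_1 = -8.7997 - 0.15*-432.985 = 56.1481


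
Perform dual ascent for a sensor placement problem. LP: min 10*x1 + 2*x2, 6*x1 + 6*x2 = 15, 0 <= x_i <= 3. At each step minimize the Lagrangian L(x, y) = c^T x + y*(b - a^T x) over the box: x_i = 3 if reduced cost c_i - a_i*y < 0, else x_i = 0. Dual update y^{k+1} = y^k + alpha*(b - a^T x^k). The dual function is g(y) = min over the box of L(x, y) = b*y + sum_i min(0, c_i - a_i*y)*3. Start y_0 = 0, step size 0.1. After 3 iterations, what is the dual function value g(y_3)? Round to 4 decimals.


Dual ascent for LP: min 10*x1 + 2*x2, 6*x1 + 6*x2 = 15, 0 <= x_i <= 3
Step 1: y^k = 0.0, reduced costs: (10.0, 2.0)
  x^k = (0.0, 0.0), subgradient = b - a^T x = 15.0
  y^{k+1} = 0.0 + 0.1*15.0 = 1.5
Step 2: y^k = 1.5, reduced costs: (1.0, -7.0)
  x^k = (0.0, 3.0), subgradient = b - a^T x = -3.0
  y^{k+1} = 1.5 + 0.1*-3.0 = 1.2
Step 3: y^k = 1.2, reduced costs: (2.8, -5.2)
  x^k = (0.0, 3.0), subgradient = b - a^T x = -3.0
  y^{k+1} = 1.2 + 0.1*-3.0 = 0.9
Dual objective at y_3 = 0.9: reduced costs (4.6, -3.4), box minimizer x = (0.0, 3.0)
g(y_3) = b*y + (c1 - a1*y)*x1 + (c2 - a2*y)*x2 = 15*0.9 + 4.6*0.0 + (-3.4)*3.0 = 13.5 + 0.0 - 10.2 = 3.3


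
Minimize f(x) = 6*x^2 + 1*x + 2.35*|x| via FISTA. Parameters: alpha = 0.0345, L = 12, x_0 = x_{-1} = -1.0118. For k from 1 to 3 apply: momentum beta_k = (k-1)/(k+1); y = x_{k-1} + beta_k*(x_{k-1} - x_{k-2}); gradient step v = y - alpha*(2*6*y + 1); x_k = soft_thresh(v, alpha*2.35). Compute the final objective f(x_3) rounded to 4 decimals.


FISTA on f(x) = 6*x^2 + 1*x + 2.35*|x|
L = 12, alpha = 0.0345
Iteration 1: beta = 0.0, y = -1.0118 + 0.0*(-1.0118 + 1.0118) = -1.0118
  grad(y) = -11.1416, v = y - alpha*grad = -0.6274
  prox(v) = soft_thresh(-0.6274, 0.0811) = -0.5463
Iteration 2: beta = 0.3333, y = -0.5463 + 0.3333*(-0.5463 + 1.0118) = -0.3912
  grad(y) = -3.6942, v = y - alpha*grad = -0.2637
  prox(v) = soft_thresh(-0.2637, 0.0811) = -0.1827
Iteration 3: beta = 0.5, y = -0.1827 + 0.5*(-0.1827 + 0.5463) = -0.0008
  grad(y) = 0.9902, v = y - alpha*grad = -0.035
  prox(v) = soft_thresh(-0.035, 0.0811) = 0.0
f(x_3) = 6*0.0^2 + 1*0.0 + 2.35*|0.0| = 0.0


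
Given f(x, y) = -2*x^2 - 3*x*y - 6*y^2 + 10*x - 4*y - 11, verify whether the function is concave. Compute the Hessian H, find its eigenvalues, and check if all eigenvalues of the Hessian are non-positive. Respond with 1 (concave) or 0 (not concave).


The Hessian of f(x,y) = -2*x^2 - 3*x*y - 6*y^2 + 10*x - 4*y - 11 is:
H = [[-4, -3], [-3, -12]]
Trace = -4 - 12 = -16
Determinant = -4*-12 - (-3)^2 = 39
Discriminant = (-16)^2 - 4*39 = 100.0
Eigenvalues: lambda_1 = -13.0, lambda_2 = -3.0
The function is concave.

1


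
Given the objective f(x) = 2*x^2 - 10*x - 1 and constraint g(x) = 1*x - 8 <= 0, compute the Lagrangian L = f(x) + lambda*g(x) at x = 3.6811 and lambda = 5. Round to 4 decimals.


Step 1: Evaluate f(x).
f(3.6811) = 2*3.6811^2 - 10*3.6811 - 1 = -10.71
Step 2: Evaluate g(x).
g(3.6811) = 1*3.6811 - 8 = -4.3189
Step 3: Compute Lagrangian.
L = -10.71 + 5*-4.3189 = -32.3045


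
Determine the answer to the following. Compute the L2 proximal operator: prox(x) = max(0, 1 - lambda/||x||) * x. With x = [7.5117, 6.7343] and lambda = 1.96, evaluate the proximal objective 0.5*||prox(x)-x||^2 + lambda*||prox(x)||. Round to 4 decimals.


Step 1: Compute ||x||.
||x|| = 10.0884
Step 2: Compute scaling factor.
scale = max(0, 1 - 1.96/10.0884) = 0.8057
Step 3: prox(x) = [6.0523, 5.4259]
||prox(x)|| = 8.1284
Step 4: Proximal objective.
0.5*||prox-x||^2 = 1.9208
lambda*||prox|| = 15.9317
Total = 17.8525


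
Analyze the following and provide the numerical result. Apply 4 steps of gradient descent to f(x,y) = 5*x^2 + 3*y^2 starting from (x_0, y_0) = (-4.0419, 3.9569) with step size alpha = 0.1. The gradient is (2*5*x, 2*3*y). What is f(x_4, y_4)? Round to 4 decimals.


Gradient descent on f(x,y) = 5*x^2 + 3*y^2.
Starting point: (-4.0419, 3.9569), alpha = 0.1
Step 1: grad_x = 2*5*-4.0419 = -40.419, grad_y = 2*3*3.9569 = 23.7414
  x_1 = -4.0419 - 0.1*-40.419 = 0.0
  y_1 = 3.9569 - 0.1*23.7414 = 1.5828
Step 2: grad_x = 2*5*0.0 = 0.0, grad_y = 2*3*1.5828 = 9.4966
  x_2 = 0.0 - 0.1*0.0 = 0.0
  y_2 = 1.5828 - 0.1*9.4966 = 0.6331
Step 3: grad_x = 2*5*0.0 = 0.0, grad_y = 2*3*0.6331 = 3.7986
  x_3 = 0.0 - 0.1*0.0 = 0.0
  y_3 = 0.6331 - 0.1*3.7986 = 0.2532
Step 4: grad_x = 2*5*0.0 = 0.0, grad_y = 2*3*0.2532 = 1.5194
  x_4 = 0.0 - 0.1*0.0 = 0.0
  y_4 = 0.2532 - 0.1*1.5194 = 0.1013
f(0.0, 0.1013) = 5*0.0^2 + 3*0.1013^2 = 0.0308


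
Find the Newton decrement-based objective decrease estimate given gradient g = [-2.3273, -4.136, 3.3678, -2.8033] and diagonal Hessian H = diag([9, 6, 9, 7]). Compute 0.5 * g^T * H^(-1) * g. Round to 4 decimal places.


Step 1: H is diagonal, so H^(-1) * g = [-0.2586, -0.6893, 0.3742, -0.4005].
Step 2: g^T H^(-1) g = sum_i g_i^2 / H_ii
  = (-2.3273)^2/9 + (-4.136)^2/6 + (3.3678)^2/9 + (-2.8033)^2/7
  = 0.6018 + 2.8511 + 1.2602 + 1.1226 = 5.8358
Step 3: Objective decrease = 0.5 * g^T H^(-1) g = 2.9179


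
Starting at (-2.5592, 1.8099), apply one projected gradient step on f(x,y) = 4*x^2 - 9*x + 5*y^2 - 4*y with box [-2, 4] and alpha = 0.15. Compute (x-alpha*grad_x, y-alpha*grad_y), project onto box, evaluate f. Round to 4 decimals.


Step 1: Compute gradient at (-2.5592, 1.8099).
grad_x = 2*4*-2.5592 - 9 = -29.4736
grad_y = 2*5*1.8099 - 4 = 14.099
Step 2: Gradient step.
x_raw = -2.5592 - 0.15*-29.4736 = 1.8618
y_raw = 1.8099 - 0.15*14.099 = -0.305
Step 3: Project onto [-2, 4].
x_proj = clip(1.8618) = 1.8618
y_proj = clip(-0.305) = -0.305
Step 4: Evaluate f.
f(1.8618, -0.305) = -1.206


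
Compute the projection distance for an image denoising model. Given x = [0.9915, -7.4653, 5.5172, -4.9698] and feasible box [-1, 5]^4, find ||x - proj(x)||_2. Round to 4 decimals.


Project each component onto [-1, 5].
clip(0.9915) = 0.9915, clip(-7.4653) = -1.0, clip(5.5172) = 5.0, clip(-4.9698) = -1.0
Projection = [0.9915, -1.0, 5.0, -1.0]
Squared diffs: [0.0, 41.8001, 0.2675, 15.7593]
Distance = sqrt(57.8269) = 7.6044


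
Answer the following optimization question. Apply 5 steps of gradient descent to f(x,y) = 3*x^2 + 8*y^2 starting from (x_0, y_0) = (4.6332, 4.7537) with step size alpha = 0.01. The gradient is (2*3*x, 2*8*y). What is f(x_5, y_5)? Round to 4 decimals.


Gradient descent on f(x,y) = 3*x^2 + 8*y^2.
Starting point: (4.6332, 4.7537), alpha = 0.01
Step 1: grad_x = 2*3*4.6332 = 27.7992, grad_y = 2*8*4.7537 = 76.0592
  x_1 = 4.6332 - 0.01*27.7992 = 4.3552
  y_1 = 4.7537 - 0.01*76.0592 = 3.9931
Step 2: grad_x = 2*3*4.3552 = 26.1312, grad_y = 2*8*3.9931 = 63.8897
  x_2 = 4.3552 - 0.01*26.1312 = 4.0939
  y_2 = 3.9931 - 0.01*63.8897 = 3.3542
Step 3: grad_x = 2*3*4.0939 = 24.5634, grad_y = 2*8*3.3542 = 53.6674
  x_3 = 4.0939 - 0.01*24.5634 = 3.8483
  y_3 = 3.3542 - 0.01*53.6674 = 2.8175
Step 4: grad_x = 2*3*3.8483 = 23.0896, grad_y = 2*8*2.8175 = 45.0806
  x_4 = 3.8483 - 0.01*23.0896 = 3.6174
  y_4 = 2.8175 - 0.01*45.0806 = 2.3667
Step 5: grad_x = 2*3*3.6174 = 21.7042, grad_y = 2*8*2.3667 = 37.8677
  x_5 = 3.6174 - 0.01*21.7042 = 3.4003
  y_5 = 2.3667 - 0.01*37.8677 = 1.9881
f(3.4003, 1.9881) = 3*3.4003^2 + 8*1.9881^2 = 66.3055


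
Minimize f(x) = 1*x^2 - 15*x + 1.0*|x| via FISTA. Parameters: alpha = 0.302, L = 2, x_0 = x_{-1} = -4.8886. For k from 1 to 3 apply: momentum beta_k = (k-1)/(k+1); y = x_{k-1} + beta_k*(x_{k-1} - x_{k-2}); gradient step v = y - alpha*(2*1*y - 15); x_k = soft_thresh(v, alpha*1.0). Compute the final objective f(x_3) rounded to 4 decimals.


FISTA on f(x) = 1*x^2 - 15*x + 1.0*|x|
L = 2, alpha = 0.302
Iteration 1: beta = 0.0, y = -4.8886 + 0.0*(-4.8886 + 4.8886) = -4.8886
  grad(y) = -24.7772, v = y - alpha*grad = 2.5941
  prox(v) = soft_thresh(2.5941, 0.302) = 2.2921
Iteration 2: beta = 0.3333, y = 2.2921 + 0.3333*(2.2921 + 4.8886) = 4.6857
  grad(y) = -5.6286, v = y - alpha*grad = 6.3855
  prox(v) = soft_thresh(6.3855, 0.302) = 6.0835
Iteration 3: beta = 0.5, y = 6.0835 + 0.5*(6.0835 - 2.2921) = 7.9792
  grad(y) = 0.9585, v = y - alpha*grad = 7.6898
  prox(v) = soft_thresh(7.6898, 0.302) = 7.3878
f(x_3) = 1*7.3878^2 - 15*7.3878 + 1.0*|7.3878| = -48.8496
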